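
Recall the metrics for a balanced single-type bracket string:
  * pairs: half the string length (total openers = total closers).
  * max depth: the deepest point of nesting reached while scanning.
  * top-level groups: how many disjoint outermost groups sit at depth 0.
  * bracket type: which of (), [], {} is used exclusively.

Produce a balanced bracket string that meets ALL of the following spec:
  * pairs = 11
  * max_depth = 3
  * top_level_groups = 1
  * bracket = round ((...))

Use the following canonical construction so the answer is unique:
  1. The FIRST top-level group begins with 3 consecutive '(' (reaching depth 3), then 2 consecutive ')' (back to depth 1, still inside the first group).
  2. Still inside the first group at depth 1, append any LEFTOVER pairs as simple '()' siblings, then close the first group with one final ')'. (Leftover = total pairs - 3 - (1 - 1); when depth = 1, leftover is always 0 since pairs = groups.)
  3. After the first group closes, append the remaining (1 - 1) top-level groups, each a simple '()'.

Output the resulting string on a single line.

Spec: pairs=11 depth=3 groups=1
Leftover pairs = 11 - 3 - (1-1) = 8
First group: deep chain of depth 3 + 8 sibling pairs
Remaining 0 groups: simple '()' each

Answer: ((())()()()()()()()())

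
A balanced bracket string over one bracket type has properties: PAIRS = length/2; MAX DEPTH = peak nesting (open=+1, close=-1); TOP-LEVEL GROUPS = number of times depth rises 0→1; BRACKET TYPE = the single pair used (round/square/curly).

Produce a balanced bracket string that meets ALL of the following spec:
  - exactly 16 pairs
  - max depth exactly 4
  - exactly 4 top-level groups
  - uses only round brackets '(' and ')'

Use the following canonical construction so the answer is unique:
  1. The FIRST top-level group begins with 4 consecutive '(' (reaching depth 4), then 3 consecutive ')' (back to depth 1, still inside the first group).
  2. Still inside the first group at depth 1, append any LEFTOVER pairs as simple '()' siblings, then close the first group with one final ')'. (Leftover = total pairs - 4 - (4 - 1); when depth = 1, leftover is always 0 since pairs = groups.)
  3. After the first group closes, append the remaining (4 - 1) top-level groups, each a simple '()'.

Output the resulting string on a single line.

Spec: pairs=16 depth=4 groups=4
Leftover pairs = 16 - 4 - (4-1) = 9
First group: deep chain of depth 4 + 9 sibling pairs
Remaining 3 groups: simple '()' each

Answer: (((()))()()()()()()()()())()()()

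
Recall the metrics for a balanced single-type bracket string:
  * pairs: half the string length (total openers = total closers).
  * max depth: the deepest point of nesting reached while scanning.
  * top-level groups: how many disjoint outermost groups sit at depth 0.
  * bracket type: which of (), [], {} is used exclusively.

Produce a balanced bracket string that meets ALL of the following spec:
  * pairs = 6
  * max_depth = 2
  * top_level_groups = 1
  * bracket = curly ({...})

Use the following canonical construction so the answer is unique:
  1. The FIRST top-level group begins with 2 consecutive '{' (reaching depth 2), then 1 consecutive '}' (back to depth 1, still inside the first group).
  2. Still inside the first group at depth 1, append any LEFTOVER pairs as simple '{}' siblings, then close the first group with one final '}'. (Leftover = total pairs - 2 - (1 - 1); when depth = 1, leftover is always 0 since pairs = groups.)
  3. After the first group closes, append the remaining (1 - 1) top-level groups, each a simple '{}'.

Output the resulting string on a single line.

Answer: {{}{}{}{}{}}

Derivation:
Spec: pairs=6 depth=2 groups=1
Leftover pairs = 6 - 2 - (1-1) = 4
First group: deep chain of depth 2 + 4 sibling pairs
Remaining 0 groups: simple '{}' each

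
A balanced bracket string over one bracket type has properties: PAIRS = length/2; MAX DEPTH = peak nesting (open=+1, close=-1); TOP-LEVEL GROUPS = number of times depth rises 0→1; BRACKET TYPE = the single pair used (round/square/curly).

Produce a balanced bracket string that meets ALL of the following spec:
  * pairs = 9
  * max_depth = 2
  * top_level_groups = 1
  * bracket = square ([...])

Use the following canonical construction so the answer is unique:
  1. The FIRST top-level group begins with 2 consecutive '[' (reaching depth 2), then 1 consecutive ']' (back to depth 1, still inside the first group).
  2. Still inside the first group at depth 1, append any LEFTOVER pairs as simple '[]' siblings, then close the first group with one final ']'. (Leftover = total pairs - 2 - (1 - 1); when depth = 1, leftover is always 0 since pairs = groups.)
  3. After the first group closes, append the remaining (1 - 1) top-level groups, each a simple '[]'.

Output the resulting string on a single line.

Answer: [[][][][][][][][]]

Derivation:
Spec: pairs=9 depth=2 groups=1
Leftover pairs = 9 - 2 - (1-1) = 7
First group: deep chain of depth 2 + 7 sibling pairs
Remaining 0 groups: simple '[]' each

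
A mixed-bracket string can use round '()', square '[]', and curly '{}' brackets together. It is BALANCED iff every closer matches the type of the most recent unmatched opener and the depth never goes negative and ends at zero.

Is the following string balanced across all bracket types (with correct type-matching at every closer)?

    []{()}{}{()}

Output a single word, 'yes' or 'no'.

pos 0: push '['; stack = [
pos 1: ']' matches '['; pop; stack = (empty)
pos 2: push '{'; stack = {
pos 3: push '('; stack = {(
pos 4: ')' matches '('; pop; stack = {
pos 5: '}' matches '{'; pop; stack = (empty)
pos 6: push '{'; stack = {
pos 7: '}' matches '{'; pop; stack = (empty)
pos 8: push '{'; stack = {
pos 9: push '('; stack = {(
pos 10: ')' matches '('; pop; stack = {
pos 11: '}' matches '{'; pop; stack = (empty)
end: stack empty → VALID
Verdict: properly nested → yes

Answer: yes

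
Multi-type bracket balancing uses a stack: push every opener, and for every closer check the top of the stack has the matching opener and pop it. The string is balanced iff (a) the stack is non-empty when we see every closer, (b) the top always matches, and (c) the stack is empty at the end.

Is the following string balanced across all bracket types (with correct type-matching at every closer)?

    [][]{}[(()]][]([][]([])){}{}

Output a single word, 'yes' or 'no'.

Answer: no

Derivation:
pos 0: push '['; stack = [
pos 1: ']' matches '['; pop; stack = (empty)
pos 2: push '['; stack = [
pos 3: ']' matches '['; pop; stack = (empty)
pos 4: push '{'; stack = {
pos 5: '}' matches '{'; pop; stack = (empty)
pos 6: push '['; stack = [
pos 7: push '('; stack = [(
pos 8: push '('; stack = [((
pos 9: ')' matches '('; pop; stack = [(
pos 10: saw closer ']' but top of stack is '(' (expected ')') → INVALID
Verdict: type mismatch at position 10: ']' closes '(' → no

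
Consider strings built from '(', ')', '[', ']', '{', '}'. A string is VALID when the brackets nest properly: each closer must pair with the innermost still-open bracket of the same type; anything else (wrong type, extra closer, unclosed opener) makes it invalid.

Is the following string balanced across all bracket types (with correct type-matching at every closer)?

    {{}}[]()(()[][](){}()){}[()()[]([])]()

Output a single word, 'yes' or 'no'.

pos 0: push '{'; stack = {
pos 1: push '{'; stack = {{
pos 2: '}' matches '{'; pop; stack = {
pos 3: '}' matches '{'; pop; stack = (empty)
pos 4: push '['; stack = [
pos 5: ']' matches '['; pop; stack = (empty)
pos 6: push '('; stack = (
pos 7: ')' matches '('; pop; stack = (empty)
pos 8: push '('; stack = (
pos 9: push '('; stack = ((
pos 10: ')' matches '('; pop; stack = (
pos 11: push '['; stack = ([
pos 12: ']' matches '['; pop; stack = (
pos 13: push '['; stack = ([
pos 14: ']' matches '['; pop; stack = (
pos 15: push '('; stack = ((
pos 16: ')' matches '('; pop; stack = (
pos 17: push '{'; stack = ({
pos 18: '}' matches '{'; pop; stack = (
pos 19: push '('; stack = ((
pos 20: ')' matches '('; pop; stack = (
pos 21: ')' matches '('; pop; stack = (empty)
pos 22: push '{'; stack = {
pos 23: '}' matches '{'; pop; stack = (empty)
pos 24: push '['; stack = [
pos 25: push '('; stack = [(
pos 26: ')' matches '('; pop; stack = [
pos 27: push '('; stack = [(
pos 28: ')' matches '('; pop; stack = [
pos 29: push '['; stack = [[
pos 30: ']' matches '['; pop; stack = [
pos 31: push '('; stack = [(
pos 32: push '['; stack = [([
pos 33: ']' matches '['; pop; stack = [(
pos 34: ')' matches '('; pop; stack = [
pos 35: ']' matches '['; pop; stack = (empty)
pos 36: push '('; stack = (
pos 37: ')' matches '('; pop; stack = (empty)
end: stack empty → VALID
Verdict: properly nested → yes

Answer: yes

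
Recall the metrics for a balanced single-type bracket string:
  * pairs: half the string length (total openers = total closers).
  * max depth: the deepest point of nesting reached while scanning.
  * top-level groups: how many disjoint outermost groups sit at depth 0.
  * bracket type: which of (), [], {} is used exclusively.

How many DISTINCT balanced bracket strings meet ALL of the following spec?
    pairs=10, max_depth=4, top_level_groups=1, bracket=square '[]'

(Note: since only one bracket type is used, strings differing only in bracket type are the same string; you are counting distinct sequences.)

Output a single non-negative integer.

Spec: pairs=10 depth=4 groups=1
Count(depth <= 4) = 1597
Count(depth <= 3) = 256
Count(depth == 4) = 1597 - 256 = 1341

Answer: 1341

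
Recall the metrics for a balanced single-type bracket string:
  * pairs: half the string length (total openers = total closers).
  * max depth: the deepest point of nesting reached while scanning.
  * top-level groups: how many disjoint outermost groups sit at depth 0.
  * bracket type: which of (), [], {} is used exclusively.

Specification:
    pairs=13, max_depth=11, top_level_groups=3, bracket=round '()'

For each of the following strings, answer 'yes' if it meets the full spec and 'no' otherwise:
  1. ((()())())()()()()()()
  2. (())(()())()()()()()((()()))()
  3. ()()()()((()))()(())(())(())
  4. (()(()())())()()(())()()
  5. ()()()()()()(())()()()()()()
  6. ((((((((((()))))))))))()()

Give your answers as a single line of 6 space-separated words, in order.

Answer: no no no no no yes

Derivation:
String 1 '((()())())()()()()()()': depth seq [1 2 3 2 3 2 1 2 1 0 1 0 1 0 1 0 1 0 1 0 1 0]
  -> pairs=11 depth=3 groups=7 -> no
String 2 '(())(()())()()()()()((()()))()': depth seq [1 2 1 0 1 2 1 2 1 0 1 0 1 0 1 0 1 0 1 0 1 2 3 2 3 2 1 0 1 0]
  -> pairs=15 depth=3 groups=9 -> no
String 3 '()()()()((()))()(())(())(())': depth seq [1 0 1 0 1 0 1 0 1 2 3 2 1 0 1 0 1 2 1 0 1 2 1 0 1 2 1 0]
  -> pairs=14 depth=3 groups=9 -> no
String 4 '(()(()())())()()(())()()': depth seq [1 2 1 2 3 2 3 2 1 2 1 0 1 0 1 0 1 2 1 0 1 0 1 0]
  -> pairs=12 depth=3 groups=6 -> no
String 5 '()()()()()()(())()()()()()()': depth seq [1 0 1 0 1 0 1 0 1 0 1 0 1 2 1 0 1 0 1 0 1 0 1 0 1 0 1 0]
  -> pairs=14 depth=2 groups=13 -> no
String 6 '((((((((((()))))))))))()()': depth seq [1 2 3 4 5 6 7 8 9 10 11 10 9 8 7 6 5 4 3 2 1 0 1 0 1 0]
  -> pairs=13 depth=11 groups=3 -> yes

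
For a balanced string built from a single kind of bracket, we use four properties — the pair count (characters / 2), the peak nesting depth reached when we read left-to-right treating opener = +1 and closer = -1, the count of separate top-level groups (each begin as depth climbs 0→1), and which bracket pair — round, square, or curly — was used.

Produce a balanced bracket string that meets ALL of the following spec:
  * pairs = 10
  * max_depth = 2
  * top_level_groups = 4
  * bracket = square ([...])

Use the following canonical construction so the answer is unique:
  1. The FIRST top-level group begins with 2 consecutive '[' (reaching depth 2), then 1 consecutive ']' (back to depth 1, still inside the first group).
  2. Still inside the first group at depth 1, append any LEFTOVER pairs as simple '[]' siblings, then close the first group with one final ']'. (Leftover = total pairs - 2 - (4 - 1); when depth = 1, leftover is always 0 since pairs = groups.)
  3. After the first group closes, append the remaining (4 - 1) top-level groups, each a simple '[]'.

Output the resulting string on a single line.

Spec: pairs=10 depth=2 groups=4
Leftover pairs = 10 - 2 - (4-1) = 5
First group: deep chain of depth 2 + 5 sibling pairs
Remaining 3 groups: simple '[]' each

Answer: [[][][][][][]][][][]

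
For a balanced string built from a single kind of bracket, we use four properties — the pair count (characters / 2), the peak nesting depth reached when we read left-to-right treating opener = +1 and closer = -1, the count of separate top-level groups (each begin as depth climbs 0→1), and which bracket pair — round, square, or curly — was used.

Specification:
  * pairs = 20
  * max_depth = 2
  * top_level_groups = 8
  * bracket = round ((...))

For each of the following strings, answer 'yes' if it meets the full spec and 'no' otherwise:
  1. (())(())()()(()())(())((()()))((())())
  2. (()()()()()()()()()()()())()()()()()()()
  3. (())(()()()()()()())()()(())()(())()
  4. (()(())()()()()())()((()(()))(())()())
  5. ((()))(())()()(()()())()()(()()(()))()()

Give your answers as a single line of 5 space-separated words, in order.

String 1 '(())(())()()(()())(())((()()))((())())': depth seq [1 2 1 0 1 2 1 0 1 0 1 0 1 2 1 2 1 0 1 2 1 0 1 2 3 2 3 2 1 0 1 2 3 2 1 2 1 0]
  -> pairs=19 depth=3 groups=8 -> no
String 2 '(()()()()()()()()()()()())()()()()()()()': depth seq [1 2 1 2 1 2 1 2 1 2 1 2 1 2 1 2 1 2 1 2 1 2 1 2 1 0 1 0 1 0 1 0 1 0 1 0 1 0 1 0]
  -> pairs=20 depth=2 groups=8 -> yes
String 3 '(())(()()()()()()())()()(())()(())()': depth seq [1 2 1 0 1 2 1 2 1 2 1 2 1 2 1 2 1 2 1 0 1 0 1 0 1 2 1 0 1 0 1 2 1 0 1 0]
  -> pairs=18 depth=2 groups=8 -> no
String 4 '(()(())()()()()())()((()(()))(())()())': depth seq [1 2 1 2 3 2 1 2 1 2 1 2 1 2 1 2 1 0 1 0 1 2 3 2 3 4 3 2 1 2 3 2 1 2 1 2 1 0]
  -> pairs=19 depth=4 groups=3 -> no
String 5 '((()))(())()()(()()())()()(()()(()))()()': depth seq [1 2 3 2 1 0 1 2 1 0 1 0 1 0 1 2 1 2 1 2 1 0 1 0 1 0 1 2 1 2 1 2 3 2 1 0 1 0 1 0]
  -> pairs=20 depth=3 groups=10 -> no

Answer: no yes no no no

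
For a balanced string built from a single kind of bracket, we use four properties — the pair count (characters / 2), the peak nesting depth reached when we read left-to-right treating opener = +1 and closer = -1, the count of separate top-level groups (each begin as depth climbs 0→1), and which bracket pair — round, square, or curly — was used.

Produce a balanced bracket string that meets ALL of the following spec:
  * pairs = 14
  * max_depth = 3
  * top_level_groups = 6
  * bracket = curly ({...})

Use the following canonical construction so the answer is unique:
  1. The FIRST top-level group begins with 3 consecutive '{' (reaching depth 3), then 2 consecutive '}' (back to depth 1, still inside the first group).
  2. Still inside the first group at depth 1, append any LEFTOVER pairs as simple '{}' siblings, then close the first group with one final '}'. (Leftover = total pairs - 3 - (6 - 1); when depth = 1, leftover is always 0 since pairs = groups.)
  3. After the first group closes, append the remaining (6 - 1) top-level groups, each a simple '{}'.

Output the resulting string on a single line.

Spec: pairs=14 depth=3 groups=6
Leftover pairs = 14 - 3 - (6-1) = 6
First group: deep chain of depth 3 + 6 sibling pairs
Remaining 5 groups: simple '{}' each

Answer: {{{}}{}{}{}{}{}{}}{}{}{}{}{}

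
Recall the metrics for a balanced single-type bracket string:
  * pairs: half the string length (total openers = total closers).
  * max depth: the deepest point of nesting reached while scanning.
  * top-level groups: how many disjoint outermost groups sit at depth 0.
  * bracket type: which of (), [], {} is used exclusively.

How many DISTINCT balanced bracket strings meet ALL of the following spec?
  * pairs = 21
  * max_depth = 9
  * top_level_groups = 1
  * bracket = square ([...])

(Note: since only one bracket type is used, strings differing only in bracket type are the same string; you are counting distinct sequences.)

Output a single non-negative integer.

Spec: pairs=21 depth=9 groups=1
Count(depth <= 9) = 5674201118
Count(depth <= 8) = 4753200932
Count(depth == 9) = 5674201118 - 4753200932 = 921000186

Answer: 921000186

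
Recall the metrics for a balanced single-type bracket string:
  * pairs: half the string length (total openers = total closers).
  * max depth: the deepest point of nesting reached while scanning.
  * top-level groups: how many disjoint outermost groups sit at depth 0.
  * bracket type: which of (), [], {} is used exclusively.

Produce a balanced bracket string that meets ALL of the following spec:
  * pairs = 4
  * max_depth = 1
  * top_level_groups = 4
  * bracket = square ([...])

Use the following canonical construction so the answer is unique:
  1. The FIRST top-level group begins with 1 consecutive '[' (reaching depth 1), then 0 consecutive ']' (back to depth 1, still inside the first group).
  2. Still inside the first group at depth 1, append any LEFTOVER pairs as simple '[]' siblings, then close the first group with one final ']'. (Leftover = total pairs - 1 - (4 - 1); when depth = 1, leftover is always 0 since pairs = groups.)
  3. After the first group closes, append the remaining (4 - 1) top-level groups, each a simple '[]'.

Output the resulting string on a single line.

Answer: [][][][]

Derivation:
Spec: pairs=4 depth=1 groups=4
Leftover pairs = 4 - 1 - (4-1) = 0
First group: deep chain of depth 1 + 0 sibling pairs
Remaining 3 groups: simple '[]' each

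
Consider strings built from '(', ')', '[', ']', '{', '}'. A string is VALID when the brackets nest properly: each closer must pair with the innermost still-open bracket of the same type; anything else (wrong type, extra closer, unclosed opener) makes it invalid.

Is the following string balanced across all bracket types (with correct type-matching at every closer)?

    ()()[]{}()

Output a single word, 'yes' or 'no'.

pos 0: push '('; stack = (
pos 1: ')' matches '('; pop; stack = (empty)
pos 2: push '('; stack = (
pos 3: ')' matches '('; pop; stack = (empty)
pos 4: push '['; stack = [
pos 5: ']' matches '['; pop; stack = (empty)
pos 6: push '{'; stack = {
pos 7: '}' matches '{'; pop; stack = (empty)
pos 8: push '('; stack = (
pos 9: ')' matches '('; pop; stack = (empty)
end: stack empty → VALID
Verdict: properly nested → yes

Answer: yes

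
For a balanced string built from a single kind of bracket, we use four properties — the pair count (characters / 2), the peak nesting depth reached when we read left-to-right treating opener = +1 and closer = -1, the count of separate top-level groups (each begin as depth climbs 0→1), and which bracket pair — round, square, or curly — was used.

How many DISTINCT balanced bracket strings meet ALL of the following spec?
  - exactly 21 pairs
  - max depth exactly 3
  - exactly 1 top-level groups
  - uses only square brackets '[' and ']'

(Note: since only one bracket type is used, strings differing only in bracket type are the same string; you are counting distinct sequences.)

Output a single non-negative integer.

Spec: pairs=21 depth=3 groups=1
Count(depth <= 3) = 524288
Count(depth <= 2) = 1
Count(depth == 3) = 524288 - 1 = 524287

Answer: 524287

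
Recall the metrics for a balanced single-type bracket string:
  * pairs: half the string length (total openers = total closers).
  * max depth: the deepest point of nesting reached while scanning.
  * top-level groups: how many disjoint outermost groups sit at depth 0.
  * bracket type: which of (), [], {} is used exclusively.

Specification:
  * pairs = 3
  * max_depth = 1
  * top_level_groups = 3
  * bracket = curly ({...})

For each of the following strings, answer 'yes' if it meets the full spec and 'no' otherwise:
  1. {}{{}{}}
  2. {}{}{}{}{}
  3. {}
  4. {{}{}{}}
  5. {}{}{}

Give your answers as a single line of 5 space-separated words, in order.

Answer: no no no no yes

Derivation:
String 1 '{}{{}{}}': depth seq [1 0 1 2 1 2 1 0]
  -> pairs=4 depth=2 groups=2 -> no
String 2 '{}{}{}{}{}': depth seq [1 0 1 0 1 0 1 0 1 0]
  -> pairs=5 depth=1 groups=5 -> no
String 3 '{}': depth seq [1 0]
  -> pairs=1 depth=1 groups=1 -> no
String 4 '{{}{}{}}': depth seq [1 2 1 2 1 2 1 0]
  -> pairs=4 depth=2 groups=1 -> no
String 5 '{}{}{}': depth seq [1 0 1 0 1 0]
  -> pairs=3 depth=1 groups=3 -> yes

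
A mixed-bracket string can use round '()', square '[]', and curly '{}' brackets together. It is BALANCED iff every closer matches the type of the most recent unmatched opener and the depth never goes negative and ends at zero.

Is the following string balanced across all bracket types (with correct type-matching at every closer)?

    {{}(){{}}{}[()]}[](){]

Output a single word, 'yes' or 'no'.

pos 0: push '{'; stack = {
pos 1: push '{'; stack = {{
pos 2: '}' matches '{'; pop; stack = {
pos 3: push '('; stack = {(
pos 4: ')' matches '('; pop; stack = {
pos 5: push '{'; stack = {{
pos 6: push '{'; stack = {{{
pos 7: '}' matches '{'; pop; stack = {{
pos 8: '}' matches '{'; pop; stack = {
pos 9: push '{'; stack = {{
pos 10: '}' matches '{'; pop; stack = {
pos 11: push '['; stack = {[
pos 12: push '('; stack = {[(
pos 13: ')' matches '('; pop; stack = {[
pos 14: ']' matches '['; pop; stack = {
pos 15: '}' matches '{'; pop; stack = (empty)
pos 16: push '['; stack = [
pos 17: ']' matches '['; pop; stack = (empty)
pos 18: push '('; stack = (
pos 19: ')' matches '('; pop; stack = (empty)
pos 20: push '{'; stack = {
pos 21: saw closer ']' but top of stack is '{' (expected '}') → INVALID
Verdict: type mismatch at position 21: ']' closes '{' → no

Answer: no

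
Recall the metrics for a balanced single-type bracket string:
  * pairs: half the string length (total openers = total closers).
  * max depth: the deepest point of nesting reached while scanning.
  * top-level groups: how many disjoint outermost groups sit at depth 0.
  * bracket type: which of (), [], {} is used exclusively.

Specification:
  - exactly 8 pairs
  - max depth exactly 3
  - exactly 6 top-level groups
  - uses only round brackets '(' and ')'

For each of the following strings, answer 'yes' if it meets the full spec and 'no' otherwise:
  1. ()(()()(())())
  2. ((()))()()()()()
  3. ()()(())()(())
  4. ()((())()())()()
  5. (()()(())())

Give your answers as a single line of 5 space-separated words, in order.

Answer: no yes no no no

Derivation:
String 1 '()(()()(())())': depth seq [1 0 1 2 1 2 1 2 3 2 1 2 1 0]
  -> pairs=7 depth=3 groups=2 -> no
String 2 '((()))()()()()()': depth seq [1 2 3 2 1 0 1 0 1 0 1 0 1 0 1 0]
  -> pairs=8 depth=3 groups=6 -> yes
String 3 '()()(())()(())': depth seq [1 0 1 0 1 2 1 0 1 0 1 2 1 0]
  -> pairs=7 depth=2 groups=5 -> no
String 4 '()((())()())()()': depth seq [1 0 1 2 3 2 1 2 1 2 1 0 1 0 1 0]
  -> pairs=8 depth=3 groups=4 -> no
String 5 '(()()(())())': depth seq [1 2 1 2 1 2 3 2 1 2 1 0]
  -> pairs=6 depth=3 groups=1 -> no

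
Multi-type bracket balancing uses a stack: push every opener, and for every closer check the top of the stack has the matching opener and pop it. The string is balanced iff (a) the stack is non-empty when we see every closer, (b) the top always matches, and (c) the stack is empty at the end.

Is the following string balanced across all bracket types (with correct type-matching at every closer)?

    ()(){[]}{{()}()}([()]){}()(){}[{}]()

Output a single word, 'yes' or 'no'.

pos 0: push '('; stack = (
pos 1: ')' matches '('; pop; stack = (empty)
pos 2: push '('; stack = (
pos 3: ')' matches '('; pop; stack = (empty)
pos 4: push '{'; stack = {
pos 5: push '['; stack = {[
pos 6: ']' matches '['; pop; stack = {
pos 7: '}' matches '{'; pop; stack = (empty)
pos 8: push '{'; stack = {
pos 9: push '{'; stack = {{
pos 10: push '('; stack = {{(
pos 11: ')' matches '('; pop; stack = {{
pos 12: '}' matches '{'; pop; stack = {
pos 13: push '('; stack = {(
pos 14: ')' matches '('; pop; stack = {
pos 15: '}' matches '{'; pop; stack = (empty)
pos 16: push '('; stack = (
pos 17: push '['; stack = ([
pos 18: push '('; stack = ([(
pos 19: ')' matches '('; pop; stack = ([
pos 20: ']' matches '['; pop; stack = (
pos 21: ')' matches '('; pop; stack = (empty)
pos 22: push '{'; stack = {
pos 23: '}' matches '{'; pop; stack = (empty)
pos 24: push '('; stack = (
pos 25: ')' matches '('; pop; stack = (empty)
pos 26: push '('; stack = (
pos 27: ')' matches '('; pop; stack = (empty)
pos 28: push '{'; stack = {
pos 29: '}' matches '{'; pop; stack = (empty)
pos 30: push '['; stack = [
pos 31: push '{'; stack = [{
pos 32: '}' matches '{'; pop; stack = [
pos 33: ']' matches '['; pop; stack = (empty)
pos 34: push '('; stack = (
pos 35: ')' matches '('; pop; stack = (empty)
end: stack empty → VALID
Verdict: properly nested → yes

Answer: yes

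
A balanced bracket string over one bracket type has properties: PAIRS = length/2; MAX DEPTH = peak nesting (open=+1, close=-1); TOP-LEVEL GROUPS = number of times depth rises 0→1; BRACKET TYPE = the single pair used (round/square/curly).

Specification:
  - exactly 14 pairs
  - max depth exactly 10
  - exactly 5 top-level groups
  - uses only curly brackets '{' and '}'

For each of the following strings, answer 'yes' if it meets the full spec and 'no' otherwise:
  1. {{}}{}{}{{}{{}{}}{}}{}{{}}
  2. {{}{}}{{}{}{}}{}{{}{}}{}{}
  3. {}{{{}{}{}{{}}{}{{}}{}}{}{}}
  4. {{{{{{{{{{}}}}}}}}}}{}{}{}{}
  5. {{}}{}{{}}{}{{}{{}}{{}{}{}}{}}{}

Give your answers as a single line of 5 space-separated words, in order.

String 1 '{{}}{}{}{{}{{}{}}{}}{}{{}}': depth seq [1 2 1 0 1 0 1 0 1 2 1 2 3 2 3 2 1 2 1 0 1 0 1 2 1 0]
  -> pairs=13 depth=3 groups=6 -> no
String 2 '{{}{}}{{}{}{}}{}{{}{}}{}{}': depth seq [1 2 1 2 1 0 1 2 1 2 1 2 1 0 1 0 1 2 1 2 1 0 1 0 1 0]
  -> pairs=13 depth=2 groups=6 -> no
String 3 '{}{{{}{}{}{{}}{}{{}}{}}{}{}}': depth seq [1 0 1 2 3 2 3 2 3 2 3 4 3 2 3 2 3 4 3 2 3 2 1 2 1 2 1 0]
  -> pairs=14 depth=4 groups=2 -> no
String 4 '{{{{{{{{{{}}}}}}}}}}{}{}{}{}': depth seq [1 2 3 4 5 6 7 8 9 10 9 8 7 6 5 4 3 2 1 0 1 0 1 0 1 0 1 0]
  -> pairs=14 depth=10 groups=5 -> yes
String 5 '{{}}{}{{}}{}{{}{{}}{{}{}{}}{}}{}': depth seq [1 2 1 0 1 0 1 2 1 0 1 0 1 2 1 2 3 2 1 2 3 2 3 2 3 2 1 2 1 0 1 0]
  -> pairs=16 depth=3 groups=6 -> no

Answer: no no no yes no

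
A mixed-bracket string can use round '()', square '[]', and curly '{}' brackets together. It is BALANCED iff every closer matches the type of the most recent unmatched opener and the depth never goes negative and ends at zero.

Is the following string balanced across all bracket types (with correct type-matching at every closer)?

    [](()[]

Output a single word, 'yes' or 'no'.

pos 0: push '['; stack = [
pos 1: ']' matches '['; pop; stack = (empty)
pos 2: push '('; stack = (
pos 3: push '('; stack = ((
pos 4: ')' matches '('; pop; stack = (
pos 5: push '['; stack = ([
pos 6: ']' matches '['; pop; stack = (
end: stack still non-empty (() → INVALID
Verdict: unclosed openers at end: ( → no

Answer: no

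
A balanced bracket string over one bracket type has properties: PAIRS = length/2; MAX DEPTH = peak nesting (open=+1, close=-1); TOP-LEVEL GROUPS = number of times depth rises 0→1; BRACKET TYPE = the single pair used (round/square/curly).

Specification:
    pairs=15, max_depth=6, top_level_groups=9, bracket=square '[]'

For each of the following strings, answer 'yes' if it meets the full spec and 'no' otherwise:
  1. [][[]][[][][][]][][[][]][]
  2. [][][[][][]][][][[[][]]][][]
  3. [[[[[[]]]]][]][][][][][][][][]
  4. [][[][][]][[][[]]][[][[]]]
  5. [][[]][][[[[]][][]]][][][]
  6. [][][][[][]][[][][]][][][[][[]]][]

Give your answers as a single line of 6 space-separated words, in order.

Answer: no no yes no no no

Derivation:
String 1 '[][[]][[][][][]][][[][]][]': depth seq [1 0 1 2 1 0 1 2 1 2 1 2 1 2 1 0 1 0 1 2 1 2 1 0 1 0]
  -> pairs=13 depth=2 groups=6 -> no
String 2 '[][][[][][]][][][[[][]]][][]': depth seq [1 0 1 0 1 2 1 2 1 2 1 0 1 0 1 0 1 2 3 2 3 2 1 0 1 0 1 0]
  -> pairs=14 depth=3 groups=8 -> no
String 3 '[[[[[[]]]]][]][][][][][][][][]': depth seq [1 2 3 4 5 6 5 4 3 2 1 2 1 0 1 0 1 0 1 0 1 0 1 0 1 0 1 0 1 0]
  -> pairs=15 depth=6 groups=9 -> yes
String 4 '[][[][][]][[][[]]][[][[]]]': depth seq [1 0 1 2 1 2 1 2 1 0 1 2 1 2 3 2 1 0 1 2 1 2 3 2 1 0]
  -> pairs=13 depth=3 groups=4 -> no
String 5 '[][[]][][[[[]][][]]][][][]': depth seq [1 0 1 2 1 0 1 0 1 2 3 4 3 2 3 2 3 2 1 0 1 0 1 0 1 0]
  -> pairs=13 depth=4 groups=7 -> no
String 6 '[][][][[][]][[][][]][][][[][[]]][]': depth seq [1 0 1 0 1 0 1 2 1 2 1 0 1 2 1 2 1 2 1 0 1 0 1 0 1 2 1 2 3 2 1 0 1 0]
  -> pairs=17 depth=3 groups=9 -> no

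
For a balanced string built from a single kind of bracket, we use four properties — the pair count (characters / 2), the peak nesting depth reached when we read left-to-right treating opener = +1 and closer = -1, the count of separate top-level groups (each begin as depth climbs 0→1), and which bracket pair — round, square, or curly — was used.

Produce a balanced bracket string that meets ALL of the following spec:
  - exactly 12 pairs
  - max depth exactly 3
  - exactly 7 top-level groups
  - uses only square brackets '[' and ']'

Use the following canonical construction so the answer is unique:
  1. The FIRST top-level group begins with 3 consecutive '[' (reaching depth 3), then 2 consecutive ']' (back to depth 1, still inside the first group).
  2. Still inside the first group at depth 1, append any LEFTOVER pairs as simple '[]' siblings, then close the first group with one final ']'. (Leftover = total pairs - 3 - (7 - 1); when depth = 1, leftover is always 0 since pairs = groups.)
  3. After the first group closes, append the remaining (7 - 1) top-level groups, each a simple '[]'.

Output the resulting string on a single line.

Spec: pairs=12 depth=3 groups=7
Leftover pairs = 12 - 3 - (7-1) = 3
First group: deep chain of depth 3 + 3 sibling pairs
Remaining 6 groups: simple '[]' each

Answer: [[[]][][][]][][][][][][]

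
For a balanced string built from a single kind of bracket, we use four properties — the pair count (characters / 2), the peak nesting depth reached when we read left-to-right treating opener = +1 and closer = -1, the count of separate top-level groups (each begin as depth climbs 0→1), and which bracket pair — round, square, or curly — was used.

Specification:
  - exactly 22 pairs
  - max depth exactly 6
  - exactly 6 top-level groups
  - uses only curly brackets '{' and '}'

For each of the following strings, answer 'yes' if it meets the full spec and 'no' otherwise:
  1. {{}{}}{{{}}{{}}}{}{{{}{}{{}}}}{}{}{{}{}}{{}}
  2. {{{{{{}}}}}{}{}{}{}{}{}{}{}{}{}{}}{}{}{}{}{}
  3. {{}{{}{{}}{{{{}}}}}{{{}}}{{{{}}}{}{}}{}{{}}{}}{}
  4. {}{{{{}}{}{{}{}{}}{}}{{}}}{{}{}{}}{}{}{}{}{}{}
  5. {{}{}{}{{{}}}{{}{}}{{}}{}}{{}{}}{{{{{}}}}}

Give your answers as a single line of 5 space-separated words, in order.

Answer: no yes no no no

Derivation:
String 1 '{{}{}}{{{}}{{}}}{}{{{}{}{{}}}}{}{}{{}{}}{{}}': depth seq [1 2 1 2 1 0 1 2 3 2 1 2 3 2 1 0 1 0 1 2 3 2 3 2 3 4 3 2 1 0 1 0 1 0 1 2 1 2 1 0 1 2 1 0]
  -> pairs=22 depth=4 groups=8 -> no
String 2 '{{{{{{}}}}}{}{}{}{}{}{}{}{}{}{}{}}{}{}{}{}{}': depth seq [1 2 3 4 5 6 5 4 3 2 1 2 1 2 1 2 1 2 1 2 1 2 1 2 1 2 1 2 1 2 1 2 1 0 1 0 1 0 1 0 1 0 1 0]
  -> pairs=22 depth=6 groups=6 -> yes
String 3 '{{}{{}{{}}{{{{}}}}}{{{}}}{{{{}}}{}{}}{}{{}}{}}{}': depth seq [1 2 1 2 3 2 3 4 3 2 3 4 5 6 5 4 3 2 1 2 3 4 3 2 1 2 3 4 5 4 3 2 3 2 3 2 1 2 1 2 3 2 1 2 1 0 1 0]
  -> pairs=24 depth=6 groups=2 -> no
String 4 '{}{{{{}}{}{{}{}{}}{}}{{}}}{{}{}{}}{}{}{}{}{}{}': depth seq [1 0 1 2 3 4 3 2 3 2 3 4 3 4 3 4 3 2 3 2 1 2 3 2 1 0 1 2 1 2 1 2 1 0 1 0 1 0 1 0 1 0 1 0 1 0]
  -> pairs=23 depth=4 groups=9 -> no
String 5 '{{}{}{}{{{}}}{{}{}}{{}}{}}{{}{}}{{{{{}}}}}': depth seq [1 2 1 2 1 2 1 2 3 4 3 2 1 2 3 2 3 2 1 2 3 2 1 2 1 0 1 2 1 2 1 0 1 2 3 4 5 4 3 2 1 0]
  -> pairs=21 depth=5 groups=3 -> no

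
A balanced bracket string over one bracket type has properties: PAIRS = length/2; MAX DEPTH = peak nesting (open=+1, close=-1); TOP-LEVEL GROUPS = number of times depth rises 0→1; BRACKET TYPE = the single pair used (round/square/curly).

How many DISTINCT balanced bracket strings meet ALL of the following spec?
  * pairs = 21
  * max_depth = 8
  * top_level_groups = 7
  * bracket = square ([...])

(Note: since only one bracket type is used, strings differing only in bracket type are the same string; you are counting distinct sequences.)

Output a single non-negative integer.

Spec: pairs=21 depth=8 groups=7
Count(depth <= 8) = 458148504
Count(depth <= 7) = 443215453
Count(depth == 8) = 458148504 - 443215453 = 14933051

Answer: 14933051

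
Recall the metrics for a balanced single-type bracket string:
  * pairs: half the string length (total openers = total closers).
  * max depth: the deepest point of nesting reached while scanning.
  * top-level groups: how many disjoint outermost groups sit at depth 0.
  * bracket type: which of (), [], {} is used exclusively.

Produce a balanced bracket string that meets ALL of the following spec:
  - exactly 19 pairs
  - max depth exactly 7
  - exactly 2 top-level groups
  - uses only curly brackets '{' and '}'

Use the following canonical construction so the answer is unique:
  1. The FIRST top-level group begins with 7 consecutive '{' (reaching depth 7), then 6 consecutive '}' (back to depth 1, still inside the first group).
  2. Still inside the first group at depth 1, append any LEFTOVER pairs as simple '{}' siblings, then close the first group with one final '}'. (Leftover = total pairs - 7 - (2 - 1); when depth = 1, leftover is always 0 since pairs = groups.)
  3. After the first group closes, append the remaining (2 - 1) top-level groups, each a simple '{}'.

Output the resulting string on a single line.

Answer: {{{{{{{}}}}}}{}{}{}{}{}{}{}{}{}{}{}}{}

Derivation:
Spec: pairs=19 depth=7 groups=2
Leftover pairs = 19 - 7 - (2-1) = 11
First group: deep chain of depth 7 + 11 sibling pairs
Remaining 1 groups: simple '{}' each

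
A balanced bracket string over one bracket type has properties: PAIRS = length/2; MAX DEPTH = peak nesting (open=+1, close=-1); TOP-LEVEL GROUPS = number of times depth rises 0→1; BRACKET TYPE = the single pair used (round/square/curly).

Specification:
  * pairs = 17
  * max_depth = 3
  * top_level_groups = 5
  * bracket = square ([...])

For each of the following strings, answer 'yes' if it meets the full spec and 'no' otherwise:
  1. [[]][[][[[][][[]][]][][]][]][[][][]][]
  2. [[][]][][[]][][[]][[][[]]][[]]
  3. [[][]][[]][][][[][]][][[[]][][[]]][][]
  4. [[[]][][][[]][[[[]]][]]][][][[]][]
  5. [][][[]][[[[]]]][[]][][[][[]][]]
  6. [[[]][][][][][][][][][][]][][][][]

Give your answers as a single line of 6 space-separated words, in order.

Answer: no no no no no yes

Derivation:
String 1 '[[]][[][[[][][[]][]][][]][]][[][][]][]': depth seq [1 2 1 0 1 2 1 2 3 4 3 4 3 4 5 4 3 4 3 2 3 2 3 2 1 2 1 0 1 2 1 2 1 2 1 0 1 0]
  -> pairs=19 depth=5 groups=4 -> no
String 2 '[[][]][][[]][][[]][[][[]]][[]]': depth seq [1 2 1 2 1 0 1 0 1 2 1 0 1 0 1 2 1 0 1 2 1 2 3 2 1 0 1 2 1 0]
  -> pairs=15 depth=3 groups=7 -> no
String 3 '[[][]][[]][][][[][]][][[[]][][[]]][][]': depth seq [1 2 1 2 1 0 1 2 1 0 1 0 1 0 1 2 1 2 1 0 1 0 1 2 3 2 1 2 1 2 3 2 1 0 1 0 1 0]
  -> pairs=19 depth=3 groups=9 -> no
String 4 '[[[]][][][[]][[[[]]][]]][][][[]][]': depth seq [1 2 3 2 1 2 1 2 1 2 3 2 1 2 3 4 5 4 3 2 3 2 1 0 1 0 1 0 1 2 1 0 1 0]
  -> pairs=17 depth=5 groups=5 -> no
String 5 '[][][[]][[[[]]]][[]][][[][[]][]]': depth seq [1 0 1 0 1 2 1 0 1 2 3 4 3 2 1 0 1 2 1 0 1 0 1 2 1 2 3 2 1 2 1 0]
  -> pairs=16 depth=4 groups=7 -> no
String 6 '[[[]][][][][][][][][][][]][][][][]': depth seq [1 2 3 2 1 2 1 2 1 2 1 2 1 2 1 2 1 2 1 2 1 2 1 2 1 0 1 0 1 0 1 0 1 0]
  -> pairs=17 depth=3 groups=5 -> yes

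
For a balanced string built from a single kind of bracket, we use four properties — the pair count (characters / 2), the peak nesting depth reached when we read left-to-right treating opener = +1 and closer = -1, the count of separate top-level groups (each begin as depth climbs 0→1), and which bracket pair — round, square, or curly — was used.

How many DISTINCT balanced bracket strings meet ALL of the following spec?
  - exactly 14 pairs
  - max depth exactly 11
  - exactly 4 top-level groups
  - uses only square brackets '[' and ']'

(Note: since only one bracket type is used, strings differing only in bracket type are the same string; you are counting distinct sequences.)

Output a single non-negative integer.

Spec: pairs=14 depth=11 groups=4
Count(depth <= 11) = 326876
Count(depth <= 10) = 326872
Count(depth == 11) = 326876 - 326872 = 4

Answer: 4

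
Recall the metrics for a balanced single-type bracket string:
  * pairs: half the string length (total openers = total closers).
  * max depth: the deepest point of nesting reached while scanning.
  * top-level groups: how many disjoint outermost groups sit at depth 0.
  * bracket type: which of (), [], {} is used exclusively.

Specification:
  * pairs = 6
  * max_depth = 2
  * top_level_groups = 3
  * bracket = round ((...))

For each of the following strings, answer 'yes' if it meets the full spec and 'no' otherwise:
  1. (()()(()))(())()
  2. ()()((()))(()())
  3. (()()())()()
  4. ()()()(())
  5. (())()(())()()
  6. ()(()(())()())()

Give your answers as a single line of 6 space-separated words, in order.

String 1 '(()()(()))(())()': depth seq [1 2 1 2 1 2 3 2 1 0 1 2 1 0 1 0]
  -> pairs=8 depth=3 groups=3 -> no
String 2 '()()((()))(()())': depth seq [1 0 1 0 1 2 3 2 1 0 1 2 1 2 1 0]
  -> pairs=8 depth=3 groups=4 -> no
String 3 '(()()())()()': depth seq [1 2 1 2 1 2 1 0 1 0 1 0]
  -> pairs=6 depth=2 groups=3 -> yes
String 4 '()()()(())': depth seq [1 0 1 0 1 0 1 2 1 0]
  -> pairs=5 depth=2 groups=4 -> no
String 5 '(())()(())()()': depth seq [1 2 1 0 1 0 1 2 1 0 1 0 1 0]
  -> pairs=7 depth=2 groups=5 -> no
String 6 '()(()(())()())()': depth seq [1 0 1 2 1 2 3 2 1 2 1 2 1 0 1 0]
  -> pairs=8 depth=3 groups=3 -> no

Answer: no no yes no no no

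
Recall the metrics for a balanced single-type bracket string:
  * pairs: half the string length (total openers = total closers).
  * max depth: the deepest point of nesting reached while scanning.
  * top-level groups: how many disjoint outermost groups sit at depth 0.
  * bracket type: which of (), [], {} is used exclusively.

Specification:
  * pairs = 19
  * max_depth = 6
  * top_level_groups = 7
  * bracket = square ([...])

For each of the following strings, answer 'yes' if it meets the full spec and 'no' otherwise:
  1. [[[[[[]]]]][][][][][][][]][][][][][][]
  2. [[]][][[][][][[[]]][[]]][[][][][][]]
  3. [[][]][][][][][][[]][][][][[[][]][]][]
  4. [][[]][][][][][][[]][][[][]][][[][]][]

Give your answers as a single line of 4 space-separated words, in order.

Answer: yes no no no

Derivation:
String 1 '[[[[[[]]]]][][][][][][][]][][][][][][]': depth seq [1 2 3 4 5 6 5 4 3 2 1 2 1 2 1 2 1 2 1 2 1 2 1 2 1 0 1 0 1 0 1 0 1 0 1 0 1 0]
  -> pairs=19 depth=6 groups=7 -> yes
String 2 '[[]][][[][][][[[]]][[]]][[][][][][]]': depth seq [1 2 1 0 1 0 1 2 1 2 1 2 1 2 3 4 3 2 1 2 3 2 1 0 1 2 1 2 1 2 1 2 1 2 1 0]
  -> pairs=18 depth=4 groups=4 -> no
String 3 '[[][]][][][][][][[]][][][][[[][]][]][]': depth seq [1 2 1 2 1 0 1 0 1 0 1 0 1 0 1 0 1 2 1 0 1 0 1 0 1 0 1 2 3 2 3 2 1 2 1 0 1 0]
  -> pairs=19 depth=3 groups=12 -> no
String 4 '[][[]][][][][][][[]][][[][]][][[][]][]': depth seq [1 0 1 2 1 0 1 0 1 0 1 0 1 0 1 0 1 2 1 0 1 0 1 2 1 2 1 0 1 0 1 2 1 2 1 0 1 0]
  -> pairs=19 depth=2 groups=13 -> no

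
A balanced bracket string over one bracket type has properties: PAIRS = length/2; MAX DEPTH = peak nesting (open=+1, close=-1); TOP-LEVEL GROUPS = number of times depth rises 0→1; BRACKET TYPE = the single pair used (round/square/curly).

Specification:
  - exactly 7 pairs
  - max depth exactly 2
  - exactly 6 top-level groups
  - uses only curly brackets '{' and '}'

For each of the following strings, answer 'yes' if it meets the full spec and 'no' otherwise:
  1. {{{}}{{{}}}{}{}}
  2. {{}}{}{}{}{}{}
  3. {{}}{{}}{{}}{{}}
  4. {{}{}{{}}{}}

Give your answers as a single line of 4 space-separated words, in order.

Answer: no yes no no

Derivation:
String 1 '{{{}}{{{}}}{}{}}': depth seq [1 2 3 2 1 2 3 4 3 2 1 2 1 2 1 0]
  -> pairs=8 depth=4 groups=1 -> no
String 2 '{{}}{}{}{}{}{}': depth seq [1 2 1 0 1 0 1 0 1 0 1 0 1 0]
  -> pairs=7 depth=2 groups=6 -> yes
String 3 '{{}}{{}}{{}}{{}}': depth seq [1 2 1 0 1 2 1 0 1 2 1 0 1 2 1 0]
  -> pairs=8 depth=2 groups=4 -> no
String 4 '{{}{}{{}}{}}': depth seq [1 2 1 2 1 2 3 2 1 2 1 0]
  -> pairs=6 depth=3 groups=1 -> no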